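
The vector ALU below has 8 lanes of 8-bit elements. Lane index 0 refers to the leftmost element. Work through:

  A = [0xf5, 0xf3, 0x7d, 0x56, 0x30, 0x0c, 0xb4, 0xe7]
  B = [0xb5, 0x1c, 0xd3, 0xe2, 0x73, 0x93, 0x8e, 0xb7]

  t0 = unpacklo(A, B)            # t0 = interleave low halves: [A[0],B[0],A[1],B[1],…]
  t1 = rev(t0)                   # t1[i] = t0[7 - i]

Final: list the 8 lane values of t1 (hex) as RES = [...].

RES = [0xe2, 0x56, 0xd3, 0x7d, 0x1c, 0xf3, 0xb5, 0xf5]

  t0: f5 b5 f3 1c 7d d3 56 e2
  t1: e2 56 d3 7d 1c f3 b5 f5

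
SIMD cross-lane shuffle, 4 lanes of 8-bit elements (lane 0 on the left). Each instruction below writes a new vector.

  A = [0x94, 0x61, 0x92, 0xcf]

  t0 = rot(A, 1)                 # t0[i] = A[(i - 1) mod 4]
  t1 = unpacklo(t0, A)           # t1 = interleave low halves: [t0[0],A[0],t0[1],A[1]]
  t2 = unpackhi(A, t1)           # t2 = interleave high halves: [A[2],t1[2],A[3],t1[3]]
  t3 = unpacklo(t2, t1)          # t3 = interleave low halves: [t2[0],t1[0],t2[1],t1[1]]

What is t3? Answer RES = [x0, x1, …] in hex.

RES = [0x92, 0xcf, 0x94, 0x94]

→ t0 |cf|94|61|92|
→ t1 |cf|94|94|61|
→ t2 |92|94|cf|61|
→ t3 |92|cf|94|94|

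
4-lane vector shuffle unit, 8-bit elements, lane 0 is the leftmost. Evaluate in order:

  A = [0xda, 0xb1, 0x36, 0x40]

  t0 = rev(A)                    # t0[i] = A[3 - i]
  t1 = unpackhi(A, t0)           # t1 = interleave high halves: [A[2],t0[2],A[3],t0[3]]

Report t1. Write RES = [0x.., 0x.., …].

RES = [ 0x36  0xb1  0x40  0xda ]

t0 = [0x40, 0x36, 0xb1, 0xda]
t1 = [0x36, 0xb1, 0x40, 0xda]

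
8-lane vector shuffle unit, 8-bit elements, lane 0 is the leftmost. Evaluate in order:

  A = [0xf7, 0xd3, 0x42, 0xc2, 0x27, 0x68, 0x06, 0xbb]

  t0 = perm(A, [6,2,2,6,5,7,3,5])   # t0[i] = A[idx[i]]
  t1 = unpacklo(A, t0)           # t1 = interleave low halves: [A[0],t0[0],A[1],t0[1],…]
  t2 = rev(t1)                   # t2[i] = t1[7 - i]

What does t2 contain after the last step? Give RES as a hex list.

t0 = [0x06, 0x42, 0x42, 0x06, 0x68, 0xbb, 0xc2, 0x68]
t1 = [0xf7, 0x06, 0xd3, 0x42, 0x42, 0x42, 0xc2, 0x06]
t2 = [0x06, 0xc2, 0x42, 0x42, 0x42, 0xd3, 0x06, 0xf7]

RES = [ 0x06  0xc2  0x42  0x42  0x42  0xd3  0x06  0xf7 ]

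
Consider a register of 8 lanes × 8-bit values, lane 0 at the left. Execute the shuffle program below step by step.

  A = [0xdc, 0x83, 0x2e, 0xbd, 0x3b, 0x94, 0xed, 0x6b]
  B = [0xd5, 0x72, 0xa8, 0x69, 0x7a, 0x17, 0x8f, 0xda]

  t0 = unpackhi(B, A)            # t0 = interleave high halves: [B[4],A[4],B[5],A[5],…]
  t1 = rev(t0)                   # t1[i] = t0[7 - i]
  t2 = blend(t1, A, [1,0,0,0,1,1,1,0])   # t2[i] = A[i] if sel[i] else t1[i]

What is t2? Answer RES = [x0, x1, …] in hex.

RES = [0xdc, 0xda, 0xed, 0x8f, 0x3b, 0x94, 0xed, 0x7a]

→ t0 |7a|3b|17|94|8f|ed|da|6b|
→ t1 |6b|da|ed|8f|94|17|3b|7a|
→ t2 |dc|da|ed|8f|3b|94|ed|7a|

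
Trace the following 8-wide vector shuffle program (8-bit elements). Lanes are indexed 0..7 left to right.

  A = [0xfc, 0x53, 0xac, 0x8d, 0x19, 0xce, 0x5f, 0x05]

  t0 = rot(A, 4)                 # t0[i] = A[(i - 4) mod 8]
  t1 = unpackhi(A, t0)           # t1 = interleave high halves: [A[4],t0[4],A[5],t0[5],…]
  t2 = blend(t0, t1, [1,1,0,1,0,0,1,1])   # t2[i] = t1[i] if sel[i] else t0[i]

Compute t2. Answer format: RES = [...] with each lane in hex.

t0 = [0x19, 0xce, 0x5f, 0x05, 0xfc, 0x53, 0xac, 0x8d]
t1 = [0x19, 0xfc, 0xce, 0x53, 0x5f, 0xac, 0x05, 0x8d]
t2 = [0x19, 0xfc, 0x5f, 0x53, 0xfc, 0x53, 0x05, 0x8d]

RES = [0x19, 0xfc, 0x5f, 0x53, 0xfc, 0x53, 0x05, 0x8d]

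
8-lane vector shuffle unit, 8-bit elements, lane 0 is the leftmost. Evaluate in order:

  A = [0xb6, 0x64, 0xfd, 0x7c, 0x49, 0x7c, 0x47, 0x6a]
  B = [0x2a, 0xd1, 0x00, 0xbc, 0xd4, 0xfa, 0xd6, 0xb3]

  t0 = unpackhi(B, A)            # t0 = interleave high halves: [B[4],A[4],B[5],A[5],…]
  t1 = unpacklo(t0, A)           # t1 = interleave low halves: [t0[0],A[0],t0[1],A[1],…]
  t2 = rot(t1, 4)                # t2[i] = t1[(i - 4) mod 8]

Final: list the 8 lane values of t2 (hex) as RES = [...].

  t0: d4 49 fa 7c d6 47 b3 6a
  t1: d4 b6 49 64 fa fd 7c 7c
  t2: fa fd 7c 7c d4 b6 49 64

RES = [0xfa, 0xfd, 0x7c, 0x7c, 0xd4, 0xb6, 0x49, 0x64]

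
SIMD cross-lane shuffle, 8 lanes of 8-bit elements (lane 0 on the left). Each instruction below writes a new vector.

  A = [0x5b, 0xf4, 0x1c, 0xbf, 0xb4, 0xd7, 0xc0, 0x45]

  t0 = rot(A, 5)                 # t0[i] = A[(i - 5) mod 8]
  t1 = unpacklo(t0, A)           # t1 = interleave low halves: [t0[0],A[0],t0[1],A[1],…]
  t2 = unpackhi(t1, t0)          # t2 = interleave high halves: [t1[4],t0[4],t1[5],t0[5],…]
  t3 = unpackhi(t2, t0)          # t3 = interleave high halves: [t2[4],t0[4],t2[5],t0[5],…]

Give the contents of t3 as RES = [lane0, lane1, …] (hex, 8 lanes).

RES = [0xc0, 0x45, 0xf4, 0x5b, 0xbf, 0xf4, 0x1c, 0x1c]

→ t0 |bf|b4|d7|c0|45|5b|f4|1c|
→ t1 |bf|5b|b4|f4|d7|1c|c0|bf|
→ t2 |d7|45|1c|5b|c0|f4|bf|1c|
→ t3 |c0|45|f4|5b|bf|f4|1c|1c|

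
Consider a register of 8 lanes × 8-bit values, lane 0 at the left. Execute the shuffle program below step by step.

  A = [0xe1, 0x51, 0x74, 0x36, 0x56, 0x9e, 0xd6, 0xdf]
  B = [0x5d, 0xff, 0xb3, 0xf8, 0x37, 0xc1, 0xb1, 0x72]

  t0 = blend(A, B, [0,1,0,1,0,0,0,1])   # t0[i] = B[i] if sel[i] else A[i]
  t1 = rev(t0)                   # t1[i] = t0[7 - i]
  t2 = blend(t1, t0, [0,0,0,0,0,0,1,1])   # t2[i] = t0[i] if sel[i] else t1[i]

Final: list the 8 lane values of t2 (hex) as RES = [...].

t0 = [0xe1, 0xff, 0x74, 0xf8, 0x56, 0x9e, 0xd6, 0x72]
t1 = [0x72, 0xd6, 0x9e, 0x56, 0xf8, 0x74, 0xff, 0xe1]
t2 = [0x72, 0xd6, 0x9e, 0x56, 0xf8, 0x74, 0xd6, 0x72]

RES = [ 0x72  0xd6  0x9e  0x56  0xf8  0x74  0xd6  0x72 ]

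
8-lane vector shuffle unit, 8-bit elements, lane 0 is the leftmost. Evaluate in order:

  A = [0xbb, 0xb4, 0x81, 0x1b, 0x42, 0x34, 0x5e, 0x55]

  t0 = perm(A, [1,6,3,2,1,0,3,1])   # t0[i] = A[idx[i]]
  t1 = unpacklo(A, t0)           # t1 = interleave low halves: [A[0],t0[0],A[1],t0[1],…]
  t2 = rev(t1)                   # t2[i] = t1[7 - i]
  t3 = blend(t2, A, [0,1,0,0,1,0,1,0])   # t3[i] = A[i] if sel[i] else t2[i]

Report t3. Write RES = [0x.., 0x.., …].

RES = [ 0x81  0xb4  0x1b  0x81  0x42  0xb4  0x5e  0xbb ]

→ t0 |b4|5e|1b|81|b4|bb|1b|b4|
→ t1 |bb|b4|b4|5e|81|1b|1b|81|
→ t2 |81|1b|1b|81|5e|b4|b4|bb|
→ t3 |81|b4|1b|81|42|b4|5e|bb|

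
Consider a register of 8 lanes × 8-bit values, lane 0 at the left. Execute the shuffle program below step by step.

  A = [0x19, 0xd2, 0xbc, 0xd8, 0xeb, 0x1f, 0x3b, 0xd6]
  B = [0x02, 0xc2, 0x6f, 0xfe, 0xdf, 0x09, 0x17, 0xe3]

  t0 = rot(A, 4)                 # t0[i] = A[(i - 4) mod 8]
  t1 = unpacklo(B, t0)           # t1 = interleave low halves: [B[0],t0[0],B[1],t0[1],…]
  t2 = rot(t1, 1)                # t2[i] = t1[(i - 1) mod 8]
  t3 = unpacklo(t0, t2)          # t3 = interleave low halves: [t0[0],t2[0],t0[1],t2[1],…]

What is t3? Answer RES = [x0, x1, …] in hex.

RES = [ 0xeb  0xd6  0x1f  0x02  0x3b  0xeb  0xd6  0xc2 ]

t0 = [0xeb, 0x1f, 0x3b, 0xd6, 0x19, 0xd2, 0xbc, 0xd8]
t1 = [0x02, 0xeb, 0xc2, 0x1f, 0x6f, 0x3b, 0xfe, 0xd6]
t2 = [0xd6, 0x02, 0xeb, 0xc2, 0x1f, 0x6f, 0x3b, 0xfe]
t3 = [0xeb, 0xd6, 0x1f, 0x02, 0x3b, 0xeb, 0xd6, 0xc2]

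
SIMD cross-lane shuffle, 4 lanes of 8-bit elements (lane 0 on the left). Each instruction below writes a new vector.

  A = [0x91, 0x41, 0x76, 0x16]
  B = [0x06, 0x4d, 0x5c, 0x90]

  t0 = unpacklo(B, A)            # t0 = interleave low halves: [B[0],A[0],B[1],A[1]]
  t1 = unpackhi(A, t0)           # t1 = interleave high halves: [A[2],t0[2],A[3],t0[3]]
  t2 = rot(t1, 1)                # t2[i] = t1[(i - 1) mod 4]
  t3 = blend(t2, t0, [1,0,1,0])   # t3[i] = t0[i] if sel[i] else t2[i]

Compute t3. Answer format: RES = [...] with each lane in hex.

→ t0 |06|91|4d|41|
→ t1 |76|4d|16|41|
→ t2 |41|76|4d|16|
→ t3 |06|76|4d|16|

RES = [0x06, 0x76, 0x4d, 0x16]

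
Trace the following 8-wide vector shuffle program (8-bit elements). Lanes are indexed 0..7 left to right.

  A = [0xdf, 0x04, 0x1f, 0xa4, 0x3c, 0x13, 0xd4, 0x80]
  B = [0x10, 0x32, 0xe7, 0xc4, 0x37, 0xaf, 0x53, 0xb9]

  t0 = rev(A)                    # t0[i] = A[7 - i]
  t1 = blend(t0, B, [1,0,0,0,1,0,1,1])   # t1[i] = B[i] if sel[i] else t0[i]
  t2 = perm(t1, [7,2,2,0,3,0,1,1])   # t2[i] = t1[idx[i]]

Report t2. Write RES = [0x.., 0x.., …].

  t0: 80 d4 13 3c a4 1f 04 df
  t1: 10 d4 13 3c 37 1f 53 b9
  t2: b9 13 13 10 3c 10 d4 d4

RES = [0xb9, 0x13, 0x13, 0x10, 0x3c, 0x10, 0xd4, 0xd4]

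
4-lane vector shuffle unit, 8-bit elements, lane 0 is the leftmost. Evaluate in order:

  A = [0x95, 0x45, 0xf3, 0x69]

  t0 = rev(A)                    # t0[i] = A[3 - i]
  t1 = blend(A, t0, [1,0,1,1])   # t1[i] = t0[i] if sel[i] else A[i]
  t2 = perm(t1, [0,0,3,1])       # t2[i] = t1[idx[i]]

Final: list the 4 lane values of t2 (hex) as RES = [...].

RES = [ 0x69  0x69  0x95  0x45 ]

  t0: 69 f3 45 95
  t1: 69 45 45 95
  t2: 69 69 95 45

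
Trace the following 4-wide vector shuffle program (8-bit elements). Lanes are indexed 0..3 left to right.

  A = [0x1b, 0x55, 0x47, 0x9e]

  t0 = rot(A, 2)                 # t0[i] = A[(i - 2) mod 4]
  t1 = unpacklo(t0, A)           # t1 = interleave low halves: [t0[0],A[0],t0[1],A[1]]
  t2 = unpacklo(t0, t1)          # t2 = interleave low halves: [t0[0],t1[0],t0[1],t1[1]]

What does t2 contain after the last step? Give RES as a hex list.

RES = [0x47, 0x47, 0x9e, 0x1b]

  t0: 47 9e 1b 55
  t1: 47 1b 9e 55
  t2: 47 47 9e 1b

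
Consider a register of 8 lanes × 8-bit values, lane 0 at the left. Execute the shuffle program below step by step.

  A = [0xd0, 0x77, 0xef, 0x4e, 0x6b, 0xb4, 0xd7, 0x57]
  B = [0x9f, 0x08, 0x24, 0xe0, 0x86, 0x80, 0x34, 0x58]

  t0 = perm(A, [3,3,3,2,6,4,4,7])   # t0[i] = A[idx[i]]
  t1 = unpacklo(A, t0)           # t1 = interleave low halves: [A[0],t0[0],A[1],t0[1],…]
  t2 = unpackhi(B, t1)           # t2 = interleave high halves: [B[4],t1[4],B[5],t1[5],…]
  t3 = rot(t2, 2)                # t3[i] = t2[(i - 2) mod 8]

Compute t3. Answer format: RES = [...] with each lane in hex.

RES = [0x58, 0xef, 0x86, 0xef, 0x80, 0x4e, 0x34, 0x4e]

→ t0 |4e|4e|4e|ef|d7|6b|6b|57|
→ t1 |d0|4e|77|4e|ef|4e|4e|ef|
→ t2 |86|ef|80|4e|34|4e|58|ef|
→ t3 |58|ef|86|ef|80|4e|34|4e|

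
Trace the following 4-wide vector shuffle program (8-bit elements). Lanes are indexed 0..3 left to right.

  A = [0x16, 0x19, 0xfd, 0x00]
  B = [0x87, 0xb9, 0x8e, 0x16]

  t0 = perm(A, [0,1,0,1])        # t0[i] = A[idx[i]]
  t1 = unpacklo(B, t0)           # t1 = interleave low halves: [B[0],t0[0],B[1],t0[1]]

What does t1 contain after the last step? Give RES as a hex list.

→ t0 |16|19|16|19|
→ t1 |87|16|b9|19|

RES = [ 0x87  0x16  0xb9  0x19 ]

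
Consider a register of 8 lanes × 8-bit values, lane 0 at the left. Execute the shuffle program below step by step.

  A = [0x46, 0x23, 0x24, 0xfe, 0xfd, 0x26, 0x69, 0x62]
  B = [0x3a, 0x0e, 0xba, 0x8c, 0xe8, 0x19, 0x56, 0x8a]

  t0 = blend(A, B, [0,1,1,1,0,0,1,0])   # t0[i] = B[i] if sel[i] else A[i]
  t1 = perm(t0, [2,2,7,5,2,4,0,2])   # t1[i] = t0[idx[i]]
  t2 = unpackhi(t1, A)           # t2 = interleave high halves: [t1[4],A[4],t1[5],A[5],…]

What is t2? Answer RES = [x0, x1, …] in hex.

→ t0 |46|0e|ba|8c|fd|26|56|62|
→ t1 |ba|ba|62|26|ba|fd|46|ba|
→ t2 |ba|fd|fd|26|46|69|ba|62|

RES = [ 0xba  0xfd  0xfd  0x26  0x46  0x69  0xba  0x62 ]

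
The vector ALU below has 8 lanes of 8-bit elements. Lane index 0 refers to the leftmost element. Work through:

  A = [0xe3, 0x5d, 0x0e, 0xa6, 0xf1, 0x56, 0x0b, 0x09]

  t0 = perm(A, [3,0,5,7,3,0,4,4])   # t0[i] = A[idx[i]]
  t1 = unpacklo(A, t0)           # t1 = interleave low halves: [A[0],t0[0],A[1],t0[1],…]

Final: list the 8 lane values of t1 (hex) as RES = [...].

→ t0 |a6|e3|56|09|a6|e3|f1|f1|
→ t1 |e3|a6|5d|e3|0e|56|a6|09|

RES = [ 0xe3  0xa6  0x5d  0xe3  0x0e  0x56  0xa6  0x09 ]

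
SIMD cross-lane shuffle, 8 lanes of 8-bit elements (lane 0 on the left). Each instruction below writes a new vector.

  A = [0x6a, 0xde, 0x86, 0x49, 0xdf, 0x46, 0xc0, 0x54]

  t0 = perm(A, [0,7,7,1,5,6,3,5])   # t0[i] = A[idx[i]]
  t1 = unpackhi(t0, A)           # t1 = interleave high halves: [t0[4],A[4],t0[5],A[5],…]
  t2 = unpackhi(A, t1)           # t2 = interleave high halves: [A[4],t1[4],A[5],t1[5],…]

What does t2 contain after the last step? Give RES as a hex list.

t0 = [0x6a, 0x54, 0x54, 0xde, 0x46, 0xc0, 0x49, 0x46]
t1 = [0x46, 0xdf, 0xc0, 0x46, 0x49, 0xc0, 0x46, 0x54]
t2 = [0xdf, 0x49, 0x46, 0xc0, 0xc0, 0x46, 0x54, 0x54]

RES = [ 0xdf  0x49  0x46  0xc0  0xc0  0x46  0x54  0x54 ]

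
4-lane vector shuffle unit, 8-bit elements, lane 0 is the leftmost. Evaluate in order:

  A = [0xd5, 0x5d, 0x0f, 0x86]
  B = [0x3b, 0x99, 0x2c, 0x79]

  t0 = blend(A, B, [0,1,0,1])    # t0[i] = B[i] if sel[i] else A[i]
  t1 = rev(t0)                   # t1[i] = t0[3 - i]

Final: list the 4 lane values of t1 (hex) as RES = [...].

t0 = [0xd5, 0x99, 0x0f, 0x79]
t1 = [0x79, 0x0f, 0x99, 0xd5]

RES = [0x79, 0x0f, 0x99, 0xd5]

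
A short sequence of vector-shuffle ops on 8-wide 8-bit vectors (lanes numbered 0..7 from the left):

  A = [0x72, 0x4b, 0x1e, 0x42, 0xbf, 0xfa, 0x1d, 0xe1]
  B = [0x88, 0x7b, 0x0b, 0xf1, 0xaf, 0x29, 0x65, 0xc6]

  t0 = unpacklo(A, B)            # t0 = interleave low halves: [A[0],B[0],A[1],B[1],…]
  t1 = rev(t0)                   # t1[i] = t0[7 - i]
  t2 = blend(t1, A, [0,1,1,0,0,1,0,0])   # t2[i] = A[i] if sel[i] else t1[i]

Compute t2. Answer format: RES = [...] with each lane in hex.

  t0: 72 88 4b 7b 1e 0b 42 f1
  t1: f1 42 0b 1e 7b 4b 88 72
  t2: f1 4b 1e 1e 7b fa 88 72

RES = [0xf1, 0x4b, 0x1e, 0x1e, 0x7b, 0xfa, 0x88, 0x72]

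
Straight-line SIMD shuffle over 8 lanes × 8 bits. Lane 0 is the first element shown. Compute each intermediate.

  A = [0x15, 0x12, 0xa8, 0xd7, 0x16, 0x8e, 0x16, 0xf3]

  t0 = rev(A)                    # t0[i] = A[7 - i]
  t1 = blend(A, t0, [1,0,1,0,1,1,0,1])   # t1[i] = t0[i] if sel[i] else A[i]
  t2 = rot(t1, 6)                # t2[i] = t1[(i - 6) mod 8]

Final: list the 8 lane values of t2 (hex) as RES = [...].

RES = [ 0x8e  0xd7  0xd7  0xa8  0x16  0x15  0xf3  0x12 ]

  t0: f3 16 8e 16 d7 a8 12 15
  t1: f3 12 8e d7 d7 a8 16 15
  t2: 8e d7 d7 a8 16 15 f3 12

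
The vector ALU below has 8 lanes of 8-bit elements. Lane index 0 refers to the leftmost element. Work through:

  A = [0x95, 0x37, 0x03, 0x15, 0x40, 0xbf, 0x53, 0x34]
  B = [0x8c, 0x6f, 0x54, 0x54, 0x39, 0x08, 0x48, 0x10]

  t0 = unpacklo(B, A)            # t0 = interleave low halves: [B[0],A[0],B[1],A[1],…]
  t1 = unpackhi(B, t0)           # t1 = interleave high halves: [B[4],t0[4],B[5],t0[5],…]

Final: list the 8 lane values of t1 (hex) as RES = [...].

RES = [0x39, 0x54, 0x08, 0x03, 0x48, 0x54, 0x10, 0x15]

→ t0 |8c|95|6f|37|54|03|54|15|
→ t1 |39|54|08|03|48|54|10|15|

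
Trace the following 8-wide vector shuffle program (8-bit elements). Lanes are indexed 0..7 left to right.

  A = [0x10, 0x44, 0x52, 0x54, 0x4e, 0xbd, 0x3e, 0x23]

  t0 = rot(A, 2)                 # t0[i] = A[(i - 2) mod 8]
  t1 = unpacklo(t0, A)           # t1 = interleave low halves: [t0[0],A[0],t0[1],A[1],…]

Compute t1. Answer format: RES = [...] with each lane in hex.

t0 = [0x3e, 0x23, 0x10, 0x44, 0x52, 0x54, 0x4e, 0xbd]
t1 = [0x3e, 0x10, 0x23, 0x44, 0x10, 0x52, 0x44, 0x54]

RES = [0x3e, 0x10, 0x23, 0x44, 0x10, 0x52, 0x44, 0x54]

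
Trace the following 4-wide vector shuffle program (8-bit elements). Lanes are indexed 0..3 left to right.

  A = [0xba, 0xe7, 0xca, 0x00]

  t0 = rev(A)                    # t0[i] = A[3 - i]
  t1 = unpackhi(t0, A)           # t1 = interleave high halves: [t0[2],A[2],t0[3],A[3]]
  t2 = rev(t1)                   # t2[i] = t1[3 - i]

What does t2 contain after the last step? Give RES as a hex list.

RES = [ 0x00  0xba  0xca  0xe7 ]

  t0: 00 ca e7 ba
  t1: e7 ca ba 00
  t2: 00 ba ca e7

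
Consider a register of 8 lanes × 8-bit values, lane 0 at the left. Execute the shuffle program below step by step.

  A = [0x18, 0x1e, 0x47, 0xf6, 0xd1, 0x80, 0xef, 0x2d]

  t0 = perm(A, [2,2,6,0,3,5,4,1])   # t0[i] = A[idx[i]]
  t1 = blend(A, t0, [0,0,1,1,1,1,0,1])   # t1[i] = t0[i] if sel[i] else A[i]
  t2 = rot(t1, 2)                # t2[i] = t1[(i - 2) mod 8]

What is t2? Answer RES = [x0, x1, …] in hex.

RES = [ 0xef  0x1e  0x18  0x1e  0xef  0x18  0xf6  0x80 ]

  t0: 47 47 ef 18 f6 80 d1 1e
  t1: 18 1e ef 18 f6 80 ef 1e
  t2: ef 1e 18 1e ef 18 f6 80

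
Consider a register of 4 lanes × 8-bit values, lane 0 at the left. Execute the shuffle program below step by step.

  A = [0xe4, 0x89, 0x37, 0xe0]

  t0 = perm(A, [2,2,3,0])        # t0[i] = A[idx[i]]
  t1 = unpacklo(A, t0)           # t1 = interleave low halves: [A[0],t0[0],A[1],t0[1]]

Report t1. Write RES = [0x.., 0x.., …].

  t0: 37 37 e0 e4
  t1: e4 37 89 37

RES = [ 0xe4  0x37  0x89  0x37 ]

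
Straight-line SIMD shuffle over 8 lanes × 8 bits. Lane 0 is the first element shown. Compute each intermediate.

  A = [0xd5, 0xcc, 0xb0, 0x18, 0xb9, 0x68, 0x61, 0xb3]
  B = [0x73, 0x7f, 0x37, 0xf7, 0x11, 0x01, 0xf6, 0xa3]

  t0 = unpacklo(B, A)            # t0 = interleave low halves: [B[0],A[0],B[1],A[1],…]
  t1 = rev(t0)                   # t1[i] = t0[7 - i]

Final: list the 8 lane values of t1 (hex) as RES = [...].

t0 = [0x73, 0xd5, 0x7f, 0xcc, 0x37, 0xb0, 0xf7, 0x18]
t1 = [0x18, 0xf7, 0xb0, 0x37, 0xcc, 0x7f, 0xd5, 0x73]

RES = [ 0x18  0xf7  0xb0  0x37  0xcc  0x7f  0xd5  0x73 ]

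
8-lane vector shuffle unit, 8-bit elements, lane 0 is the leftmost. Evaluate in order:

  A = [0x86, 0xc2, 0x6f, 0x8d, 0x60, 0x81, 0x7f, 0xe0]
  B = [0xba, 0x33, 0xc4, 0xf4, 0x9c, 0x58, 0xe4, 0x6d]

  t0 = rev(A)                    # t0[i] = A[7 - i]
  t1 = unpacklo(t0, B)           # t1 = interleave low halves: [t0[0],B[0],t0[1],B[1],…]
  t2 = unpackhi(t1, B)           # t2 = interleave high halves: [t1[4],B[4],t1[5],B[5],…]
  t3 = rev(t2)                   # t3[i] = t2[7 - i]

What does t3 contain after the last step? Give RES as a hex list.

RES = [0x6d, 0xf4, 0xe4, 0x60, 0x58, 0xc4, 0x9c, 0x81]

  t0: e0 7f 81 60 8d 6f c2 86
  t1: e0 ba 7f 33 81 c4 60 f4
  t2: 81 9c c4 58 60 e4 f4 6d
  t3: 6d f4 e4 60 58 c4 9c 81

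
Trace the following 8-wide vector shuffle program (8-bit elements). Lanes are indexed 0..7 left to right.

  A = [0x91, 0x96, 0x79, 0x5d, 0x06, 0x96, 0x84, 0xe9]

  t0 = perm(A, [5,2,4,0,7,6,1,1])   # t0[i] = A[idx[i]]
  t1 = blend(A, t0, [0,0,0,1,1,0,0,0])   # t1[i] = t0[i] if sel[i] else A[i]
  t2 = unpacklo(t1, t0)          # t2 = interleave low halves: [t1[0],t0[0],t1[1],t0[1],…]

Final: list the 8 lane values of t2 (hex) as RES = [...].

RES = [ 0x91  0x96  0x96  0x79  0x79  0x06  0x91  0x91 ]

t0 = [0x96, 0x79, 0x06, 0x91, 0xe9, 0x84, 0x96, 0x96]
t1 = [0x91, 0x96, 0x79, 0x91, 0xe9, 0x96, 0x84, 0xe9]
t2 = [0x91, 0x96, 0x96, 0x79, 0x79, 0x06, 0x91, 0x91]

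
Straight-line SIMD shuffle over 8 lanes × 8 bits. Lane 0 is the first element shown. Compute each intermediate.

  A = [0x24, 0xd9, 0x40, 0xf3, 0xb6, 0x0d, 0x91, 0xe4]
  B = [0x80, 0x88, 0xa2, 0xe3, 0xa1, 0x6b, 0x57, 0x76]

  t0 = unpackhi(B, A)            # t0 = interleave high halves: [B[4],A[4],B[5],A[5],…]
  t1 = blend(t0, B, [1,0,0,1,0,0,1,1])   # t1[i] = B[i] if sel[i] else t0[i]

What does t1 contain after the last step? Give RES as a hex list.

t0 = [0xa1, 0xb6, 0x6b, 0x0d, 0x57, 0x91, 0x76, 0xe4]
t1 = [0x80, 0xb6, 0x6b, 0xe3, 0x57, 0x91, 0x57, 0x76]

RES = [ 0x80  0xb6  0x6b  0xe3  0x57  0x91  0x57  0x76 ]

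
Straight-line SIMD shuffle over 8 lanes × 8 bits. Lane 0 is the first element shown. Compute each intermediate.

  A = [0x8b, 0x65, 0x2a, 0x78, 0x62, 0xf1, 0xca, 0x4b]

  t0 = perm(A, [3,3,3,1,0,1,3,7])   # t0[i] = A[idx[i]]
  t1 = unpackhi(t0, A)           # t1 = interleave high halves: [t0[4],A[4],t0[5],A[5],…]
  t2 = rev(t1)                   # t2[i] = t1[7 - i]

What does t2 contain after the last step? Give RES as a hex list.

RES = [ 0x4b  0x4b  0xca  0x78  0xf1  0x65  0x62  0x8b ]

t0 = [0x78, 0x78, 0x78, 0x65, 0x8b, 0x65, 0x78, 0x4b]
t1 = [0x8b, 0x62, 0x65, 0xf1, 0x78, 0xca, 0x4b, 0x4b]
t2 = [0x4b, 0x4b, 0xca, 0x78, 0xf1, 0x65, 0x62, 0x8b]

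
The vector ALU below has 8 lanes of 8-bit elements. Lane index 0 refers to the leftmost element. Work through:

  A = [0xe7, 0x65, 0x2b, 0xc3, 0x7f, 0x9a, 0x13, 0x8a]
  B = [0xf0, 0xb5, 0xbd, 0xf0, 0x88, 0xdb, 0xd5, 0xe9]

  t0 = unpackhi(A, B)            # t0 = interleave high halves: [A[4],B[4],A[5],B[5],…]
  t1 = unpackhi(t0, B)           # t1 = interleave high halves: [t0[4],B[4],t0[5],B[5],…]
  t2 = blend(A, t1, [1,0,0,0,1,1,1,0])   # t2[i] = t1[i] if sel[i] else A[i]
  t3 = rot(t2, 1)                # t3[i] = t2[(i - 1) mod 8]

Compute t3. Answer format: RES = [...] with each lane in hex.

→ t0 |7f|88|9a|db|13|d5|8a|e9|
→ t1 |13|88|d5|db|8a|d5|e9|e9|
→ t2 |13|65|2b|c3|8a|d5|e9|8a|
→ t3 |8a|13|65|2b|c3|8a|d5|e9|

RES = [ 0x8a  0x13  0x65  0x2b  0xc3  0x8a  0xd5  0xe9 ]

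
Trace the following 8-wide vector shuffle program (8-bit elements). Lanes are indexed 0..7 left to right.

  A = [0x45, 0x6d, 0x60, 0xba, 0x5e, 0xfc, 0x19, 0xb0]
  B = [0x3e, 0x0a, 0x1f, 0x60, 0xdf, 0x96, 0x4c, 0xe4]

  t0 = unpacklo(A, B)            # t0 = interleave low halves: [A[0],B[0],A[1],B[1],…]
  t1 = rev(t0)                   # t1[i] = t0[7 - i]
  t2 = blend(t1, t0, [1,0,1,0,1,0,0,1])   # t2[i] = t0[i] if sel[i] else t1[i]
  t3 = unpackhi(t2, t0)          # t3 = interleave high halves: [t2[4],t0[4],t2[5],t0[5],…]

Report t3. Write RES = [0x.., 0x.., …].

  t0: 45 3e 6d 0a 60 1f ba 60
  t1: 60 ba 1f 60 0a 6d 3e 45
  t2: 45 ba 6d 60 60 6d 3e 60
  t3: 60 60 6d 1f 3e ba 60 60

RES = [0x60, 0x60, 0x6d, 0x1f, 0x3e, 0xba, 0x60, 0x60]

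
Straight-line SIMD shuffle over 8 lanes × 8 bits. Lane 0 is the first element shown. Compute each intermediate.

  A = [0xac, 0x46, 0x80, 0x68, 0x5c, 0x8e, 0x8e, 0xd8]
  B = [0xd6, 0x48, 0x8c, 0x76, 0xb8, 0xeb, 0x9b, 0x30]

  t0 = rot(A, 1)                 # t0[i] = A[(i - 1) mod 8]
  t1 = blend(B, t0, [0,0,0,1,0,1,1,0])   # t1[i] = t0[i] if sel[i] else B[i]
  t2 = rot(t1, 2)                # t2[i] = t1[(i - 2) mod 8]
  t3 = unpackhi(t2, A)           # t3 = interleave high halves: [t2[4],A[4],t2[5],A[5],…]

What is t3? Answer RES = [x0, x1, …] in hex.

RES = [ 0x8c  0x5c  0x80  0x8e  0xb8  0x8e  0x5c  0xd8 ]

t0 = [0xd8, 0xac, 0x46, 0x80, 0x68, 0x5c, 0x8e, 0x8e]
t1 = [0xd6, 0x48, 0x8c, 0x80, 0xb8, 0x5c, 0x8e, 0x30]
t2 = [0x8e, 0x30, 0xd6, 0x48, 0x8c, 0x80, 0xb8, 0x5c]
t3 = [0x8c, 0x5c, 0x80, 0x8e, 0xb8, 0x8e, 0x5c, 0xd8]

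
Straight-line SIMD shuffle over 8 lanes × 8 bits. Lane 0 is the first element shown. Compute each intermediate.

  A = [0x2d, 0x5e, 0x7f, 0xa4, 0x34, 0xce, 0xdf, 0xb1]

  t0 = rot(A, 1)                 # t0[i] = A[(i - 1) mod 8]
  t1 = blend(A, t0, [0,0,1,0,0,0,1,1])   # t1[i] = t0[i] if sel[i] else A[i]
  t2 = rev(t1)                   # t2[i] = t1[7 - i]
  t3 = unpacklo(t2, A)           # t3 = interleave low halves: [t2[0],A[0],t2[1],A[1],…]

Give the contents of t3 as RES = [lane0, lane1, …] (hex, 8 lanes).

RES = [ 0xdf  0x2d  0xce  0x5e  0xce  0x7f  0x34  0xa4 ]

→ t0 |b1|2d|5e|7f|a4|34|ce|df|
→ t1 |2d|5e|5e|a4|34|ce|ce|df|
→ t2 |df|ce|ce|34|a4|5e|5e|2d|
→ t3 |df|2d|ce|5e|ce|7f|34|a4|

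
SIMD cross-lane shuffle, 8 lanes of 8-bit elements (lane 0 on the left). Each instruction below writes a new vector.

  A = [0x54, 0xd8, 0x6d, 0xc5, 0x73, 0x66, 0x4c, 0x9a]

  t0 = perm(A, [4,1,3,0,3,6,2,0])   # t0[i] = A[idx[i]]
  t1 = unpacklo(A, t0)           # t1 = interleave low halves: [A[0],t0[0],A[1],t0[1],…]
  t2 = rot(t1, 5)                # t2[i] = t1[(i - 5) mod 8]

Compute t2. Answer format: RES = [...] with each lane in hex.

RES = [0xd8, 0x6d, 0xc5, 0xc5, 0x54, 0x54, 0x73, 0xd8]

t0 = [0x73, 0xd8, 0xc5, 0x54, 0xc5, 0x4c, 0x6d, 0x54]
t1 = [0x54, 0x73, 0xd8, 0xd8, 0x6d, 0xc5, 0xc5, 0x54]
t2 = [0xd8, 0x6d, 0xc5, 0xc5, 0x54, 0x54, 0x73, 0xd8]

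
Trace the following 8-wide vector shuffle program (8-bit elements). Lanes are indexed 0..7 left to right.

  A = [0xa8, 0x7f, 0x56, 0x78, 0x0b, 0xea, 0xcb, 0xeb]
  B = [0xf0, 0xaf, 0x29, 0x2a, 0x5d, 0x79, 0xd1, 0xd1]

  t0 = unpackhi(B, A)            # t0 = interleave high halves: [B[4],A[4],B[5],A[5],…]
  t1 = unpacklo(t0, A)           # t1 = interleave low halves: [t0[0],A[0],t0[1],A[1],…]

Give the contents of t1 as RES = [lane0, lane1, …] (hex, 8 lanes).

  t0: 5d 0b 79 ea d1 cb d1 eb
  t1: 5d a8 0b 7f 79 56 ea 78

RES = [0x5d, 0xa8, 0x0b, 0x7f, 0x79, 0x56, 0xea, 0x78]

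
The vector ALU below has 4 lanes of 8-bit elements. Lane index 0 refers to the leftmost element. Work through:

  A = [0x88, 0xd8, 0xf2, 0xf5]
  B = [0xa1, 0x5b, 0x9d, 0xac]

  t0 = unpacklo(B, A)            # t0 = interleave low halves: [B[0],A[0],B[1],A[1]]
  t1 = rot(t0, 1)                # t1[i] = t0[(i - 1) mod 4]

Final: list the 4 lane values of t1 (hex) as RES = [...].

  t0: a1 88 5b d8
  t1: d8 a1 88 5b

RES = [0xd8, 0xa1, 0x88, 0x5b]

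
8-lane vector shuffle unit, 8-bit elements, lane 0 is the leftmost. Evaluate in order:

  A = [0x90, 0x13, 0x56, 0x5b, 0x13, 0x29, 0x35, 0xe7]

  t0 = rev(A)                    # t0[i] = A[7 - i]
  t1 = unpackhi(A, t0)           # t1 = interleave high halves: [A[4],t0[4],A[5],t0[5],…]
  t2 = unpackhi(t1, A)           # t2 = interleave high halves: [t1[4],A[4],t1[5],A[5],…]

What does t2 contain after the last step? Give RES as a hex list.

→ t0 |e7|35|29|13|5b|56|13|90|
→ t1 |13|5b|29|56|35|13|e7|90|
→ t2 |35|13|13|29|e7|35|90|e7|

RES = [0x35, 0x13, 0x13, 0x29, 0xe7, 0x35, 0x90, 0xe7]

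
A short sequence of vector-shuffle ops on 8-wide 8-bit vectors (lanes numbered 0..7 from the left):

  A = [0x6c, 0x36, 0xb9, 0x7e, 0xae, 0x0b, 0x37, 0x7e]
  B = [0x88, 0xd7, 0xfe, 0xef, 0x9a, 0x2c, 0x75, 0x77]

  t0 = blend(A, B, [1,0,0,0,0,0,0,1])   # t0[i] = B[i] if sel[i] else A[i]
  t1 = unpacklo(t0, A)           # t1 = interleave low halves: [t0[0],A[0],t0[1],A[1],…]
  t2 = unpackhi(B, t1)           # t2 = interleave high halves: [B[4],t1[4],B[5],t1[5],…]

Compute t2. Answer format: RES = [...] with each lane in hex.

RES = [ 0x9a  0xb9  0x2c  0xb9  0x75  0x7e  0x77  0x7e ]

t0 = [0x88, 0x36, 0xb9, 0x7e, 0xae, 0x0b, 0x37, 0x77]
t1 = [0x88, 0x6c, 0x36, 0x36, 0xb9, 0xb9, 0x7e, 0x7e]
t2 = [0x9a, 0xb9, 0x2c, 0xb9, 0x75, 0x7e, 0x77, 0x7e]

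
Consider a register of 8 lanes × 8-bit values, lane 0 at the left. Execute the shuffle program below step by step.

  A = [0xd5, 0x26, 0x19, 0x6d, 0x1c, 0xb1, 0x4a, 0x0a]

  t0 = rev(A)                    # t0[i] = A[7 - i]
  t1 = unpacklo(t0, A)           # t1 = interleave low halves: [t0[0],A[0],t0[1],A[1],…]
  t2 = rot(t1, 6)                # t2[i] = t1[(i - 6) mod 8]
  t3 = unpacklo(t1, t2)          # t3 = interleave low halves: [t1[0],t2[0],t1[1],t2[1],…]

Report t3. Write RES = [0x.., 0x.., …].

RES = [ 0x0a  0x4a  0xd5  0x26  0x4a  0xb1  0x26  0x19 ]

t0 = [0x0a, 0x4a, 0xb1, 0x1c, 0x6d, 0x19, 0x26, 0xd5]
t1 = [0x0a, 0xd5, 0x4a, 0x26, 0xb1, 0x19, 0x1c, 0x6d]
t2 = [0x4a, 0x26, 0xb1, 0x19, 0x1c, 0x6d, 0x0a, 0xd5]
t3 = [0x0a, 0x4a, 0xd5, 0x26, 0x4a, 0xb1, 0x26, 0x19]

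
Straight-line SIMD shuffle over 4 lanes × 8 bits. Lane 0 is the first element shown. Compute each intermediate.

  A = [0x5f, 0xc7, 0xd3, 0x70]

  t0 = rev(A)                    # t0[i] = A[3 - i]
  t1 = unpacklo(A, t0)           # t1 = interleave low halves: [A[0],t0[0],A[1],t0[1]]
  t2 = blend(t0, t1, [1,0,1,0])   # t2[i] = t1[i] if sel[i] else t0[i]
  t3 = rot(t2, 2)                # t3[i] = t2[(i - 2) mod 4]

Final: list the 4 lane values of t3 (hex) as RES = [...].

RES = [ 0xc7  0x5f  0x5f  0xd3 ]

  t0: 70 d3 c7 5f
  t1: 5f 70 c7 d3
  t2: 5f d3 c7 5f
  t3: c7 5f 5f d3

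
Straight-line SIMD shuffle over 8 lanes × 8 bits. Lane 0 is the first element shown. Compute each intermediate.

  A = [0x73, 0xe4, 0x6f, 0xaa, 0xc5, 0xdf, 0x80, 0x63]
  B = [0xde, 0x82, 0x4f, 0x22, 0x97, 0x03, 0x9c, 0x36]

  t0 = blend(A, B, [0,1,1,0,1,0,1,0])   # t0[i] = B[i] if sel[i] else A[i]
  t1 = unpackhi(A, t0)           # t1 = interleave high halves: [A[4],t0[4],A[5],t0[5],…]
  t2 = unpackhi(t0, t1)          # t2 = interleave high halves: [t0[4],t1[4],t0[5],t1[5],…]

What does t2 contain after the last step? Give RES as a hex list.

RES = [ 0x97  0x80  0xdf  0x9c  0x9c  0x63  0x63  0x63 ]

t0 = [0x73, 0x82, 0x4f, 0xaa, 0x97, 0xdf, 0x9c, 0x63]
t1 = [0xc5, 0x97, 0xdf, 0xdf, 0x80, 0x9c, 0x63, 0x63]
t2 = [0x97, 0x80, 0xdf, 0x9c, 0x9c, 0x63, 0x63, 0x63]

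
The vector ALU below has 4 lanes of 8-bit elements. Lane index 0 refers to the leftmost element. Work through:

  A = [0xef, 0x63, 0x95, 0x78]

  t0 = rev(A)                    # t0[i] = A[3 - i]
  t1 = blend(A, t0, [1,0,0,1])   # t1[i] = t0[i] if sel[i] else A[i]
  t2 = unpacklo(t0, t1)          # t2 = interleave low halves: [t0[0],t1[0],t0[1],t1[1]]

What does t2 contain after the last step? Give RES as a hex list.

RES = [ 0x78  0x78  0x95  0x63 ]

→ t0 |78|95|63|ef|
→ t1 |78|63|95|ef|
→ t2 |78|78|95|63|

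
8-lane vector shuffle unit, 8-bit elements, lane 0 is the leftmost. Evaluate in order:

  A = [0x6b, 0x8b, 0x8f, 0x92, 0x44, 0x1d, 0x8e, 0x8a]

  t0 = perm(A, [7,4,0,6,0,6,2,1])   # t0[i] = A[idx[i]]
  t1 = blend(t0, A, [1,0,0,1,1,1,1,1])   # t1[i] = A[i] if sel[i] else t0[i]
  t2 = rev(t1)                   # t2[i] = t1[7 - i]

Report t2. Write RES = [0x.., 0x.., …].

  t0: 8a 44 6b 8e 6b 8e 8f 8b
  t1: 6b 44 6b 92 44 1d 8e 8a
  t2: 8a 8e 1d 44 92 6b 44 6b

RES = [0x8a, 0x8e, 0x1d, 0x44, 0x92, 0x6b, 0x44, 0x6b]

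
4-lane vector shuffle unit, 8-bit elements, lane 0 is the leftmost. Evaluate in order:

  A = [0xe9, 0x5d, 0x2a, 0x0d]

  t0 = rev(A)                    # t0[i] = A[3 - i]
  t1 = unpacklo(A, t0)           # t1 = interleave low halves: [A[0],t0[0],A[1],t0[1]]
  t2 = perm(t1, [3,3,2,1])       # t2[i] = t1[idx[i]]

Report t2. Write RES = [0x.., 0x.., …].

RES = [ 0x2a  0x2a  0x5d  0x0d ]

  t0: 0d 2a 5d e9
  t1: e9 0d 5d 2a
  t2: 2a 2a 5d 0d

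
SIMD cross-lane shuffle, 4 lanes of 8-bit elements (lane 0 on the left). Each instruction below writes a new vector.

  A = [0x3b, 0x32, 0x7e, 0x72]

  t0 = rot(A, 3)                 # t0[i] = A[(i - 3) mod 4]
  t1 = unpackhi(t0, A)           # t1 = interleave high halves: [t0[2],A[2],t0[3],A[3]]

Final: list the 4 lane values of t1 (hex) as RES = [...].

t0 = [0x32, 0x7e, 0x72, 0x3b]
t1 = [0x72, 0x7e, 0x3b, 0x72]

RES = [ 0x72  0x7e  0x3b  0x72 ]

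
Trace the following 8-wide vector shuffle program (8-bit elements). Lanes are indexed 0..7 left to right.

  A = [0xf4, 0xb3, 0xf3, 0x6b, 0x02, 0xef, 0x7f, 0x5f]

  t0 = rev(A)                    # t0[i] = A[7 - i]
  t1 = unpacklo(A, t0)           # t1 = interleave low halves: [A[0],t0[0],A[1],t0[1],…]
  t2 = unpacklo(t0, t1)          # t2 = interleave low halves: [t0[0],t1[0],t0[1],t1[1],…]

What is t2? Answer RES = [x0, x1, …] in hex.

t0 = [0x5f, 0x7f, 0xef, 0x02, 0x6b, 0xf3, 0xb3, 0xf4]
t1 = [0xf4, 0x5f, 0xb3, 0x7f, 0xf3, 0xef, 0x6b, 0x02]
t2 = [0x5f, 0xf4, 0x7f, 0x5f, 0xef, 0xb3, 0x02, 0x7f]

RES = [0x5f, 0xf4, 0x7f, 0x5f, 0xef, 0xb3, 0x02, 0x7f]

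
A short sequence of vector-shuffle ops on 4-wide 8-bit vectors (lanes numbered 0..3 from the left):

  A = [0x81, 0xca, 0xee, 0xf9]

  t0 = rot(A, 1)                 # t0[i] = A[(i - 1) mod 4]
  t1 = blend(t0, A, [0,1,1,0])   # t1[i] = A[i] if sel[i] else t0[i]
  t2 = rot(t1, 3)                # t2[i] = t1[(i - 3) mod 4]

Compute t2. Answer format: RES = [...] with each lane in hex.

  t0: f9 81 ca ee
  t1: f9 ca ee ee
  t2: ca ee ee f9

RES = [0xca, 0xee, 0xee, 0xf9]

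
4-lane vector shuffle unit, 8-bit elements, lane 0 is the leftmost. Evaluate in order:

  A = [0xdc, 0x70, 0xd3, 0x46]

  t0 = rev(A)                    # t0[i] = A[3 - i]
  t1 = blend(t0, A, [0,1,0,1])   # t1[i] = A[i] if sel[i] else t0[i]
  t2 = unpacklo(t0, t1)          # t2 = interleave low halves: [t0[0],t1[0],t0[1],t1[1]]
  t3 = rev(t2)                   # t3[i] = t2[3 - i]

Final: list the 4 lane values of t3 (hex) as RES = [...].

t0 = [0x46, 0xd3, 0x70, 0xdc]
t1 = [0x46, 0x70, 0x70, 0x46]
t2 = [0x46, 0x46, 0xd3, 0x70]
t3 = [0x70, 0xd3, 0x46, 0x46]

RES = [ 0x70  0xd3  0x46  0x46 ]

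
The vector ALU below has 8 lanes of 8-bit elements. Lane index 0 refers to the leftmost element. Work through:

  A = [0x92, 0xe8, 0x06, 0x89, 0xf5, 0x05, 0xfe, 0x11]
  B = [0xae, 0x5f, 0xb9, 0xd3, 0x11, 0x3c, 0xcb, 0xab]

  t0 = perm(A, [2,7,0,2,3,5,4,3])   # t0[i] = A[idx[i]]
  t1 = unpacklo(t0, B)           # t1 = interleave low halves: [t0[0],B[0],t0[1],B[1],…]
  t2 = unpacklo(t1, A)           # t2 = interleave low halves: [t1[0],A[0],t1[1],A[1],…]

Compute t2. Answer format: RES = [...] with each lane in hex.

RES = [0x06, 0x92, 0xae, 0xe8, 0x11, 0x06, 0x5f, 0x89]

t0 = [0x06, 0x11, 0x92, 0x06, 0x89, 0x05, 0xf5, 0x89]
t1 = [0x06, 0xae, 0x11, 0x5f, 0x92, 0xb9, 0x06, 0xd3]
t2 = [0x06, 0x92, 0xae, 0xe8, 0x11, 0x06, 0x5f, 0x89]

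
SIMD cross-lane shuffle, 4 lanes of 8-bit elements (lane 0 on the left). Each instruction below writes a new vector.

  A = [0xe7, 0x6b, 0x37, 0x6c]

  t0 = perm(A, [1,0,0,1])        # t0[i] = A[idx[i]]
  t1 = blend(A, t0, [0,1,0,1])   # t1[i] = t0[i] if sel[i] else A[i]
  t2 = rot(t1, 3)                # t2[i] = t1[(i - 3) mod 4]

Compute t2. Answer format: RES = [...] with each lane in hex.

t0 = [0x6b, 0xe7, 0xe7, 0x6b]
t1 = [0xe7, 0xe7, 0x37, 0x6b]
t2 = [0xe7, 0x37, 0x6b, 0xe7]

RES = [ 0xe7  0x37  0x6b  0xe7 ]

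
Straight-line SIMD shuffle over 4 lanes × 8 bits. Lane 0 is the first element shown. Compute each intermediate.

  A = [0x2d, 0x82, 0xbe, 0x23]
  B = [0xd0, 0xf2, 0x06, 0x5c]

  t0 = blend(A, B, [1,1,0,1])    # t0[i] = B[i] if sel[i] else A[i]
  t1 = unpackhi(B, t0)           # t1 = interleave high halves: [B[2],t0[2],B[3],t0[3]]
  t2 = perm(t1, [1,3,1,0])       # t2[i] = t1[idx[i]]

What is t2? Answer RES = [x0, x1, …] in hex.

RES = [0xbe, 0x5c, 0xbe, 0x06]

  t0: d0 f2 be 5c
  t1: 06 be 5c 5c
  t2: be 5c be 06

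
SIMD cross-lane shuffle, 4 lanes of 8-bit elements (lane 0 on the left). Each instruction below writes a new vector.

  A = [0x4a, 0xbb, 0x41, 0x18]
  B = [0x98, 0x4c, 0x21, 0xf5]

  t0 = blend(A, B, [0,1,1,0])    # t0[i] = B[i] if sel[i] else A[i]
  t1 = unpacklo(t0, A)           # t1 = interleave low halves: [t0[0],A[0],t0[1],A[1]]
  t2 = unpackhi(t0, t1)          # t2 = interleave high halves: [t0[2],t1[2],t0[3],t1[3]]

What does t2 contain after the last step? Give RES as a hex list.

t0 = [0x4a, 0x4c, 0x21, 0x18]
t1 = [0x4a, 0x4a, 0x4c, 0xbb]
t2 = [0x21, 0x4c, 0x18, 0xbb]

RES = [ 0x21  0x4c  0x18  0xbb ]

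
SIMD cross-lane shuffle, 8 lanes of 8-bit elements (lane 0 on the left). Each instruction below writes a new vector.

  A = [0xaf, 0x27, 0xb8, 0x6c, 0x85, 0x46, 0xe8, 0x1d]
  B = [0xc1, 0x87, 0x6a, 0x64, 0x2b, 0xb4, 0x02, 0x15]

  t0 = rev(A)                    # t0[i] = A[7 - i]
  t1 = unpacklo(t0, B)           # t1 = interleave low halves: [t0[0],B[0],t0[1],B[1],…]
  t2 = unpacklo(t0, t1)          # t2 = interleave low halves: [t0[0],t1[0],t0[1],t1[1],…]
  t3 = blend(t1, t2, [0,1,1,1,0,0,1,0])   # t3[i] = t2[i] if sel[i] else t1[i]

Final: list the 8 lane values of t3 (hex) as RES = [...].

  t0: 1d e8 46 85 6c b8 27 af
  t1: 1d c1 e8 87 46 6a 85 64
  t2: 1d 1d e8 c1 46 e8 85 87
  t3: 1d 1d e8 c1 46 6a 85 64

RES = [0x1d, 0x1d, 0xe8, 0xc1, 0x46, 0x6a, 0x85, 0x64]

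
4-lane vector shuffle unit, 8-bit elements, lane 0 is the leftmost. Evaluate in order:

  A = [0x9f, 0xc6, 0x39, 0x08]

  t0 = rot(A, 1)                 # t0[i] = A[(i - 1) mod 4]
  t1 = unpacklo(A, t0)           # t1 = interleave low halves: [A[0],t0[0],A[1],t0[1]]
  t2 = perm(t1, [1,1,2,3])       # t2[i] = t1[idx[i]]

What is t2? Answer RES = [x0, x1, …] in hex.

t0 = [0x08, 0x9f, 0xc6, 0x39]
t1 = [0x9f, 0x08, 0xc6, 0x9f]
t2 = [0x08, 0x08, 0xc6, 0x9f]

RES = [0x08, 0x08, 0xc6, 0x9f]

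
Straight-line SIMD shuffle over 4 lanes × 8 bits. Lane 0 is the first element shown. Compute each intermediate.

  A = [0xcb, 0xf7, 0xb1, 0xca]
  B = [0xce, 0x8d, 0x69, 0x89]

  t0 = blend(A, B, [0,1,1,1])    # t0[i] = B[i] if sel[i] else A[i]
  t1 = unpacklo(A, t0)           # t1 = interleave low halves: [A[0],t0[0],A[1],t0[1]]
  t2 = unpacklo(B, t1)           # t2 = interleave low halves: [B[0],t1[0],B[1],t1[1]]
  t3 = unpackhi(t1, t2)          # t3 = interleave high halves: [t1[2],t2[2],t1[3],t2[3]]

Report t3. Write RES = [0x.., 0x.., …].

t0 = [0xcb, 0x8d, 0x69, 0x89]
t1 = [0xcb, 0xcb, 0xf7, 0x8d]
t2 = [0xce, 0xcb, 0x8d, 0xcb]
t3 = [0xf7, 0x8d, 0x8d, 0xcb]

RES = [ 0xf7  0x8d  0x8d  0xcb ]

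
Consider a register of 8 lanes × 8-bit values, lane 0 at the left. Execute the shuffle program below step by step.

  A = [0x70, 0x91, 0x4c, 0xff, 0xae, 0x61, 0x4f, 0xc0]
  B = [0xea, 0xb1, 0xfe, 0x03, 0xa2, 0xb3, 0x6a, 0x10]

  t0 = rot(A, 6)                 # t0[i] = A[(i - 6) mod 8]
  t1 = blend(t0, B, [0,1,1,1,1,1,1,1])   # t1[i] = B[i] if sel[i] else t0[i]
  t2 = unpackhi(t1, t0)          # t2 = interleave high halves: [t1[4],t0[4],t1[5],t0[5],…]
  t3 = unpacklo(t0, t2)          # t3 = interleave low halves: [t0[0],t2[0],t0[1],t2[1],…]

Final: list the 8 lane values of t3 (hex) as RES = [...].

RES = [0x4c, 0xa2, 0xff, 0x4f, 0xae, 0xb3, 0x61, 0xc0]

  t0: 4c ff ae 61 4f c0 70 91
  t1: 4c b1 fe 03 a2 b3 6a 10
  t2: a2 4f b3 c0 6a 70 10 91
  t3: 4c a2 ff 4f ae b3 61 c0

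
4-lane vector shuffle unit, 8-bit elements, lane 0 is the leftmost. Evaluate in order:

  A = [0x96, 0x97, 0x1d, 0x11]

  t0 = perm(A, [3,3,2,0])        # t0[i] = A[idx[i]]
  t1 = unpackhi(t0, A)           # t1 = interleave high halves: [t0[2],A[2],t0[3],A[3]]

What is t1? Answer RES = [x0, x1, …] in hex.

RES = [0x1d, 0x1d, 0x96, 0x11]

  t0: 11 11 1d 96
  t1: 1d 1d 96 11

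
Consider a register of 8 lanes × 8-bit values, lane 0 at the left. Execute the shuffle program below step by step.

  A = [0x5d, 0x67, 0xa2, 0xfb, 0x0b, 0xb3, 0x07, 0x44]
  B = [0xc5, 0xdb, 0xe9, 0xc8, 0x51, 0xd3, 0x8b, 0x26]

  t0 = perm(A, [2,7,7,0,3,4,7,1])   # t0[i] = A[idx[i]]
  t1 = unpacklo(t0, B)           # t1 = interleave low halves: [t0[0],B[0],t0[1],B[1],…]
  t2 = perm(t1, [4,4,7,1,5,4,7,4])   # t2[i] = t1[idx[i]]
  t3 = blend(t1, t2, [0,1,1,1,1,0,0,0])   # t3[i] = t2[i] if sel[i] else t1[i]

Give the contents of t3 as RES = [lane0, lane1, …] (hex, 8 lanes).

RES = [0xa2, 0x44, 0xc8, 0xc5, 0xe9, 0xe9, 0x5d, 0xc8]

  t0: a2 44 44 5d fb 0b 44 67
  t1: a2 c5 44 db 44 e9 5d c8
  t2: 44 44 c8 c5 e9 44 c8 44
  t3: a2 44 c8 c5 e9 e9 5d c8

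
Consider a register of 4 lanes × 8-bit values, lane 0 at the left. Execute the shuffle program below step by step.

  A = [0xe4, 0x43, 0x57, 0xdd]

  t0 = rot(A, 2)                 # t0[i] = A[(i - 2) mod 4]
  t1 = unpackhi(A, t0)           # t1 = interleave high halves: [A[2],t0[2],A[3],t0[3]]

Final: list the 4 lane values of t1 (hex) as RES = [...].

RES = [ 0x57  0xe4  0xdd  0x43 ]

  t0: 57 dd e4 43
  t1: 57 e4 dd 43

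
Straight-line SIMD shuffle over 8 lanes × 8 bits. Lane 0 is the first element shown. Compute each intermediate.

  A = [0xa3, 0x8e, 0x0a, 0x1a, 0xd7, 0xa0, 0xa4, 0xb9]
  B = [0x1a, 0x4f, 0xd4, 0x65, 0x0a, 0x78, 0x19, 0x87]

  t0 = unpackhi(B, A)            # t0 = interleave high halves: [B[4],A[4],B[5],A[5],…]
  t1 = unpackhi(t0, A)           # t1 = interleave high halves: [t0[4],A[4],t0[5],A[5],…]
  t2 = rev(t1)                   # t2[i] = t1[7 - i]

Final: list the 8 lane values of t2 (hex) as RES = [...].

  t0: 0a d7 78 a0 19 a4 87 b9
  t1: 19 d7 a4 a0 87 a4 b9 b9
  t2: b9 b9 a4 87 a0 a4 d7 19

RES = [0xb9, 0xb9, 0xa4, 0x87, 0xa0, 0xa4, 0xd7, 0x19]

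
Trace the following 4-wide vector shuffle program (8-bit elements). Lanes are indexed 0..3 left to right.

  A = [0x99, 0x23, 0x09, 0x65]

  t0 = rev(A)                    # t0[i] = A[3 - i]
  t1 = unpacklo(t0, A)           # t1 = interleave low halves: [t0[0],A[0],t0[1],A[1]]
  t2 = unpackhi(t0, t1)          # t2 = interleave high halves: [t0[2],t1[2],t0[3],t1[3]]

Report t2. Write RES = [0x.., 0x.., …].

RES = [ 0x23  0x09  0x99  0x23 ]

t0 = [0x65, 0x09, 0x23, 0x99]
t1 = [0x65, 0x99, 0x09, 0x23]
t2 = [0x23, 0x09, 0x99, 0x23]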